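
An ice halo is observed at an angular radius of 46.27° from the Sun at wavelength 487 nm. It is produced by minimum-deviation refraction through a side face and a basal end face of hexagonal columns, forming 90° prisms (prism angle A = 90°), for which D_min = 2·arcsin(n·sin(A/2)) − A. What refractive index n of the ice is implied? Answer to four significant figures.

1.312

Rearranging: n = sin((D_min + A)/2) / sin(A/2).
(D_min + A)/2 = (46.27° + 90°)/2 = 68.135°.
n = sin 68.135° / sin 45° = 0.9281 / 0.7071 = 1.3125.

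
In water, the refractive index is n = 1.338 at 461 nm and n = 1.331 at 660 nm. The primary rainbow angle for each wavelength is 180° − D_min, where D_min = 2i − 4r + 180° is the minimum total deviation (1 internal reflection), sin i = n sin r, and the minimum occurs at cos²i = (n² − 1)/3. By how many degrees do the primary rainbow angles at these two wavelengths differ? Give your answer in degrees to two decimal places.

At 461 nm (n = 1.338): cos²i = 0.26341 → i = 59.120°, r = 39.899°, D_min = 138.643°, rainbow angle = 41.357°.
At 660 nm (n = 1.331): cos²i = 0.25719 → i = 59.527°, r = 40.356°, D_min = 137.630°, rainbow angle = 42.370°.
Angular width = |41.357° − 42.370°| = 1.013°.

1.01°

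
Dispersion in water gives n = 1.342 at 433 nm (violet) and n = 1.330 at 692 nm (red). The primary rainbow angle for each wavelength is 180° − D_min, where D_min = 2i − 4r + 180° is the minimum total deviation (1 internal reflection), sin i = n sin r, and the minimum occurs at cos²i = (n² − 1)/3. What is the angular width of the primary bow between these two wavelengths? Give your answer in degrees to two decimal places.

At 433 nm (n = 1.342): cos²i = 0.26699 → i = 58.888°, r = 39.641°, D_min = 139.213°, rainbow angle = 40.787°.
At 692 nm (n = 1.330): cos²i = 0.25630 → i = 59.585°, r = 40.422°, D_min = 137.484°, rainbow angle = 42.516°.
Angular width = |40.787° − 42.516°| = 1.729°.

1.73°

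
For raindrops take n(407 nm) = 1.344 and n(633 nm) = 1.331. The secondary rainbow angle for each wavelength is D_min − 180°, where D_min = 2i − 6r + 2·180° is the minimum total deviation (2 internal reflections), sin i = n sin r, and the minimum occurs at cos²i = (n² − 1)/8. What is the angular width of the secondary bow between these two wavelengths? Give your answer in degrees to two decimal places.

At 407 nm (n = 1.344): cos²i = 0.10079 → i = 71.490°, r = 44.874°, D_min = 233.733°, rainbow angle = 53.733°.
At 633 nm (n = 1.331): cos²i = 0.09645 → i = 71.907°, r = 45.575°, D_min = 230.365°, rainbow angle = 50.365°.
Angular width = |53.733° − 50.365°| = 3.368°.

3.37°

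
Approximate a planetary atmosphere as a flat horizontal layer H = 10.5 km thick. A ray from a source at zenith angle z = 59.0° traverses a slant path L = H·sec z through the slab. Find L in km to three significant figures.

sec z = 1/cos 59.0° = 1.9416.
L = 10.5 × 1.9416 = 20.387 km.

20.4 km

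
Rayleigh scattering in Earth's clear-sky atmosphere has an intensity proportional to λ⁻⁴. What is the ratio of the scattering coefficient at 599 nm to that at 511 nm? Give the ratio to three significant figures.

Rayleigh scattering ∝ λ⁻⁴, so the ratio of coefficients is the inverse fourth power of the wavelength ratio.
σ(599)/σ(511) = (511/599)⁴ = (0.8531)⁴ = 0.5296.

0.530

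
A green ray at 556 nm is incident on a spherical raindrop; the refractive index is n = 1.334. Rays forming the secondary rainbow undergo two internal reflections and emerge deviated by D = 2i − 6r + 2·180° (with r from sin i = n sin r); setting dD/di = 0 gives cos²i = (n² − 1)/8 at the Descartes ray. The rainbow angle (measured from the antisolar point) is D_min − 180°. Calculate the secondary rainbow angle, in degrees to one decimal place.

cos²i = (1.77956 − 1)/8 = 0.09744; i = arccos(0.31216) = 71.810°.
sin r = sin 71.810°/1.334 = 0.71217; r = 45.411°.
D_min = 2·71.810° − 6·45.411° + 360° = 231.153°.
Rainbow angle = D_min − 180° = 51.153°.

51.2°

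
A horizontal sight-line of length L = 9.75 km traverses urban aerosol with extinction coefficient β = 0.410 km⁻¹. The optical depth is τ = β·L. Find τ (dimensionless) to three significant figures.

τ = β·L = 0.410 × 9.75 = 3.9975.

4.00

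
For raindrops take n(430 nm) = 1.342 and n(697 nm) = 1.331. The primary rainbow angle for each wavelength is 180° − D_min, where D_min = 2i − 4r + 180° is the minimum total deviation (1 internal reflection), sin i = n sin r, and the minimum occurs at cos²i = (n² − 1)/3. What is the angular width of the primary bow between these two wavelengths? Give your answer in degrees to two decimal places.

1.58°

At 430 nm (n = 1.342): cos²i = 0.26699 → i = 58.888°, r = 39.641°, D_min = 139.213°, rainbow angle = 40.787°.
At 697 nm (n = 1.331): cos²i = 0.25719 → i = 59.527°, r = 40.356°, D_min = 137.630°, rainbow angle = 42.370°.
Angular width = |40.787° − 42.370°| = 1.583°.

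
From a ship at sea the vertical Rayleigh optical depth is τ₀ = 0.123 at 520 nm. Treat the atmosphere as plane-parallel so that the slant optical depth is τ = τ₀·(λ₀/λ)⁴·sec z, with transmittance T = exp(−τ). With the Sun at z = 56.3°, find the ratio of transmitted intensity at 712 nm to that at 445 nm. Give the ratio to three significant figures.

Airmass: sec 56.3° = 1.8023.
τ(712 nm) = 0.123 × (520/712)⁴ × 1.8023 = 0.123 × 0.2845 × 1.8023 = 0.0631.
τ(445 nm) = 0.123 × (520/445)⁴ × 1.8023 = 0.123 × 1.8645 × 1.8023 = 0.4133.
T(712)/T(445) = exp(τ_B − τ_A) = exp(0.3503) = 1.4194.

1.42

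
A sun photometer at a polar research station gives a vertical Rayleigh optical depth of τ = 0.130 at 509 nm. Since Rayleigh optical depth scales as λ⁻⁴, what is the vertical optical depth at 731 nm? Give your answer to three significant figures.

τ(731 nm) = τ(509 nm) × (509/731)⁴ = 0.130 × (0.6963)⁴ = 0.130 × 0.2351 = 0.0306.

0.0306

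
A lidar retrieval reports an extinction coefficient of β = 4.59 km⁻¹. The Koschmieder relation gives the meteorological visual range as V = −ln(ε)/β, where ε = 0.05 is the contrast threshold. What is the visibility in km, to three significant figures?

0.653 km

V = −ln(0.05) / 4.59 = 2.996 / 4.59 = 0.6527 km.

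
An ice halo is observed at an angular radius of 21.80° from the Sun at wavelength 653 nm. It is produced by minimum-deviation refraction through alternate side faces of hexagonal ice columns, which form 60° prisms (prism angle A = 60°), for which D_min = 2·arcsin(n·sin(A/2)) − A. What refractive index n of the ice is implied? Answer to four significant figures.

1.309

Rearranging: n = sin((D_min + A)/2) / sin(A/2).
(D_min + A)/2 = (21.80° + 60°)/2 = 40.900°.
n = sin 40.900° / sin 30° = 0.6547 / 0.5000 = 1.3095.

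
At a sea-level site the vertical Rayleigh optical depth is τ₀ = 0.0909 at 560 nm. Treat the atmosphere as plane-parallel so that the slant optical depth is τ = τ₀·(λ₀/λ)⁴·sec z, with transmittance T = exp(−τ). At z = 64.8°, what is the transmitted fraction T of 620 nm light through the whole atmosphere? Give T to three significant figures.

sec 64.8° = 2.3486.
τ = 0.0909 × (560/620)⁴ × 2.3486 = 0.0909 × 0.6656 × 2.3486 = 0.1421.
T = exp(−0.1421) = 0.8675.

0.868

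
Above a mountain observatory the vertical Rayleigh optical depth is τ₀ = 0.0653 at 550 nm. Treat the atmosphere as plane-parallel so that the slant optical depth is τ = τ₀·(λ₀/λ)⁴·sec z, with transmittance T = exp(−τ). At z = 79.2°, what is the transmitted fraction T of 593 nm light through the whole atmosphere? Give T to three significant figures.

0.773

sec 79.2° = 5.3367.
τ = 0.0653 × (550/593)⁴ × 5.3367 = 0.0653 × 0.7400 × 5.3367 = 0.2579.
T = exp(−0.2579) = 0.7727.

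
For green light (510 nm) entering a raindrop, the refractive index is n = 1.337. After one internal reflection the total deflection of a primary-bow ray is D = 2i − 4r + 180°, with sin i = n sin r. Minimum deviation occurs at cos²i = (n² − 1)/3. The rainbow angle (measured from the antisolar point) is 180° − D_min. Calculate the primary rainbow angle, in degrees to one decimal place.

cos²i = (1.78757 − 1)/3 = 0.26252; i = arccos(0.51237) = 59.178°.
sin r = sin 59.178°/1.337 = 0.64231; r = 39.964°.
D_min = 2·59.178° − 4·39.964° + 180° = 138.500°.
Rainbow angle = 180° − D_min = 41.500°.

41.5°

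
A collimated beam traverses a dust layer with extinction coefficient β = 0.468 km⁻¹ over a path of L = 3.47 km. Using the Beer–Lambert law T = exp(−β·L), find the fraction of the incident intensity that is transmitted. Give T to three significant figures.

τ = β·L = 0.468 × 3.47 = 1.6240.
T = exp(−1.6240) = 0.1971.

0.197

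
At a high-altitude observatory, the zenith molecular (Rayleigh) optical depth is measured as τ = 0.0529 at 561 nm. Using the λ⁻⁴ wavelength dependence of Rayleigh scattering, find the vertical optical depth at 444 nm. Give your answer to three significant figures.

τ(444 nm) = τ(561 nm) × (561/444)⁴ = 0.0529 × (1.2635)⁴ = 0.0529 × 2.5487 = 0.1348.

0.135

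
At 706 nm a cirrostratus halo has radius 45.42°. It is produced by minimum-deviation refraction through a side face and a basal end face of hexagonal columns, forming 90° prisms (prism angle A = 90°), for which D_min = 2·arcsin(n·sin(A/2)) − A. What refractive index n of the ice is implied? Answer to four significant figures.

1.309

Rearranging: n = sin((D_min + A)/2) / sin(A/2).
(D_min + A)/2 = (45.42° + 90°)/2 = 67.710°.
n = sin 67.710° / sin 45° = 0.9253 / 0.7071 = 1.3085.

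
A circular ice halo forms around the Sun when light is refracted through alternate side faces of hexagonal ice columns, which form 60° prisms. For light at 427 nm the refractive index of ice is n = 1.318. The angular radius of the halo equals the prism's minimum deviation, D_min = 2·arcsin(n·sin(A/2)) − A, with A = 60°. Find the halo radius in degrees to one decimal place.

n·sin(A/2) = 1.318 × sin 30° = 1.318 × 0.5000 = 0.6590.
D_min = 2·arcsin(0.6590) − 60° = 2 × 41.224° − 60° = 22.447°.

22.4°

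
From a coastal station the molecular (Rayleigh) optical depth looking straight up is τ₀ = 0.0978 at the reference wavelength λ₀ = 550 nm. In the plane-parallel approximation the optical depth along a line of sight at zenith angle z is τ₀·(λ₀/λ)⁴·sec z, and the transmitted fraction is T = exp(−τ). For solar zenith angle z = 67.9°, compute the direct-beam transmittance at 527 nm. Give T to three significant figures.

sec 67.9° = 2.6580.
τ = 0.0978 × (550/527)⁴ × 2.6580 = 0.0978 × 1.1863 × 2.6580 = 0.3084.
T = exp(−0.3084) = 0.7346.

0.735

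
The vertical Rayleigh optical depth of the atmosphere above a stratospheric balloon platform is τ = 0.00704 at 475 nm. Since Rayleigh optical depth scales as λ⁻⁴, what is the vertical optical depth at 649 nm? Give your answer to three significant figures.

0.00202

τ(649 nm) = τ(475 nm) × (475/649)⁴ = 0.00704 × (0.7319)⁴ = 0.00704 × 0.2869 = 0.0020.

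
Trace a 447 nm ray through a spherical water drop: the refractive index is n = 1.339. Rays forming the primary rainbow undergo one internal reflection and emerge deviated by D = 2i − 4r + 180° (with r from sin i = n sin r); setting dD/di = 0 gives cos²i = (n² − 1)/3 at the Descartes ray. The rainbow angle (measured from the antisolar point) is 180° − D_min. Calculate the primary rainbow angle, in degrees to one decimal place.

41.2°

cos²i = (1.79292 − 1)/3 = 0.26431; i = arccos(0.51411) = 59.062°.
sin r = sin 59.062°/1.339 = 0.64057; r = 39.834°.
D_min = 2·59.062° − 4·39.834° + 180° = 138.786°.
Rainbow angle = 180° − D_min = 41.214°.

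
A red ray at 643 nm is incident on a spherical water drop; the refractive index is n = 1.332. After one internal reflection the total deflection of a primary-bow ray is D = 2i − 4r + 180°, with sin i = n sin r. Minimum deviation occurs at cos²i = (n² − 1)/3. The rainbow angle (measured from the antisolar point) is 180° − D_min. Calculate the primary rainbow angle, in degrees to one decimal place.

42.2°

cos²i = (1.77422 − 1)/3 = 0.25807; i = arccos(0.50801) = 59.469°.
sin r = sin 59.469°/1.332 = 0.64666; r = 40.290°.
D_min = 2·59.469° − 4·40.290° + 180° = 137.776°.
Rainbow angle = 180° − D_min = 42.224°.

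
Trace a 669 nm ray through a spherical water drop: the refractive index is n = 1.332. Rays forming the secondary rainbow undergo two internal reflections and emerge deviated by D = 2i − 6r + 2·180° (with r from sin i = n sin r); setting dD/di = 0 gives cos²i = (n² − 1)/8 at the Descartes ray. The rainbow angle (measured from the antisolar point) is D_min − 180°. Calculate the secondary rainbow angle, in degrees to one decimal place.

cos²i = (1.77422 − 1)/8 = 0.09678; i = arccos(0.31109) = 71.875°.
sin r = sin 71.875°/1.332 = 0.71350; r = 45.520°.
D_min = 2·71.875° − 6·45.520° + 360° = 230.628°.
Rainbow angle = D_min − 180° = 50.628°.

50.6°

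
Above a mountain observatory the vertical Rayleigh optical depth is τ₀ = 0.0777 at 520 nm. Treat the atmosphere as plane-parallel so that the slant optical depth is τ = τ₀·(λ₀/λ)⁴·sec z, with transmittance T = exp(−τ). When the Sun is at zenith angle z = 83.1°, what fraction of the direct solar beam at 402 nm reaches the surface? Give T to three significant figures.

sec 83.1° = 8.3238.
τ = 0.0777 × (520/402)⁴ × 8.3238 = 0.0777 × 2.7997 × 8.3238 = 1.8107.
T = exp(−1.8107) = 0.1635.

0.164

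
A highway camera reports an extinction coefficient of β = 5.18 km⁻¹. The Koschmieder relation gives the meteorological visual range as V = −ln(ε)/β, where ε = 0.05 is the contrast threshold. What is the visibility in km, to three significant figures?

V = −ln(0.05) / 5.18 = 2.996 / 5.18 = 0.5783 km.

0.578 km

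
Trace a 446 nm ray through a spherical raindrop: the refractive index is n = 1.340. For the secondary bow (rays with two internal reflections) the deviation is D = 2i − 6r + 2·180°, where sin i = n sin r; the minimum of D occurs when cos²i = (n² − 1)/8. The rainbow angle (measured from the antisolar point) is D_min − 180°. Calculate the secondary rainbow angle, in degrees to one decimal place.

cos²i = (1.79560 − 1)/8 = 0.09945; i = arccos(0.31536) = 71.618°.
sin r = sin 71.618°/1.340 = 0.70819; r = 45.088°.
D_min = 2·71.618° − 6·45.088° + 360° = 232.709°.
Rainbow angle = D_min − 180° = 52.709°.

52.7°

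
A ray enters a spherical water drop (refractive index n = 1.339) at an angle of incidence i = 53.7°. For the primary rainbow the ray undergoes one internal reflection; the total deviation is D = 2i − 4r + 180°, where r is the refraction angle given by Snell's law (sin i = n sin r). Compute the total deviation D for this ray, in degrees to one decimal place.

sin r = sin 53.7° / 1.339 = 0.8059/1.339 = 0.6019; r = 37.01°.
D = 2·53.7° − 4·37.01° + 180° = 107.40° − 148.02° + 180° = 139.38°.

139.4°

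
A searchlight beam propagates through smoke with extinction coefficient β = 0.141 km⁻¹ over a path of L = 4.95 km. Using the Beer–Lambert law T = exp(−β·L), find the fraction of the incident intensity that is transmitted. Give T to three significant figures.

τ = β·L = 0.141 × 4.95 = 0.6979.
T = exp(−0.6979) = 0.4976.

0.498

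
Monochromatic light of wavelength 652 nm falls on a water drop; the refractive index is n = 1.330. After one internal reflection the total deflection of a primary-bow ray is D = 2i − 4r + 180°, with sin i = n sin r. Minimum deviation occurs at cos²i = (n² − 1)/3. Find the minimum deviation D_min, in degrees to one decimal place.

137.5°

cos²i = (1.76890 − 1)/3 = 0.25630; i = arccos(0.50626) = 59.585°.
sin r = sin 59.585°/1.330 = 0.64841; r = 40.422°.
D_min = 2·59.585° − 4·40.422° + 180° = 137.484°.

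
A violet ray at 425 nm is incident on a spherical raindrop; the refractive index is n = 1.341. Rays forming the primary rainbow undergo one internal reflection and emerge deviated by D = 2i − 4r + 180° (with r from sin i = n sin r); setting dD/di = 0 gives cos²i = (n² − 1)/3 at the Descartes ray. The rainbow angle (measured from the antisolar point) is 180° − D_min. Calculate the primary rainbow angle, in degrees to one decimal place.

40.9°

cos²i = (1.79828 − 1)/3 = 0.26609; i = arccos(0.51584) = 58.946°.
sin r = sin 58.946°/1.341 = 0.63884; r = 39.705°.
D_min = 2·58.946° − 4·39.705° + 180° = 139.071°.
Rainbow angle = 180° − D_min = 40.929°.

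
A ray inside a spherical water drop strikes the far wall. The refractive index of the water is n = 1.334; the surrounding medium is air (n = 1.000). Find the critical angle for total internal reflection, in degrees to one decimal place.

48.6°

sin θ_c = n_air / n = 1.000 / 1.334 = 0.7496.
θ_c = arcsin(0.7496) = 48.56°.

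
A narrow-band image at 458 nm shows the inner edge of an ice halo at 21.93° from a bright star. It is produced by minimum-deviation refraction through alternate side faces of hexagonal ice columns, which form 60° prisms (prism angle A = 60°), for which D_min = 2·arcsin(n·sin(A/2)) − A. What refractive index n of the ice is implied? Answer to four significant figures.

1.311

Rearranging: n = sin((D_min + A)/2) / sin(A/2).
(D_min + A)/2 = (21.93° + 60°)/2 = 40.965°.
n = sin 40.965° / sin 30° = 0.6556 / 0.5000 = 1.3112.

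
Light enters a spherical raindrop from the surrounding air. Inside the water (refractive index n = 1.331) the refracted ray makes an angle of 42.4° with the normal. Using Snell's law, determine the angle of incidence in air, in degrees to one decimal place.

63.8°

Snell: sin θ_i = n · sin θ_r = 1.331 × sin 42.4° = 1.331 × 0.6743 = 0.8975.
θ_i = arcsin(0.8975) = 63.83°.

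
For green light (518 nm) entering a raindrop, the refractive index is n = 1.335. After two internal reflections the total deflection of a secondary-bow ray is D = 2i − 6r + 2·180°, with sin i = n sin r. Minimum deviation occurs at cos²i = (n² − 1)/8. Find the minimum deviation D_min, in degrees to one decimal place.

cos²i = (1.78222 − 1)/8 = 0.09778; i = arccos(0.31269) = 71.778°.
sin r = sin 71.778°/1.335 = 0.71150; r = 45.357°.
D_min = 2·71.778° − 6·45.357° + 360° = 231.414°.

231.4°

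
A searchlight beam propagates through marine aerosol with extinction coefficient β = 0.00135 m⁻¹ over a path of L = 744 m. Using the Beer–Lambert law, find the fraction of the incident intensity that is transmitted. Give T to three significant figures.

0.366

τ = β·L = 0.00135 × 744 = 1.0044.
T = exp(−1.0044) = 0.3663.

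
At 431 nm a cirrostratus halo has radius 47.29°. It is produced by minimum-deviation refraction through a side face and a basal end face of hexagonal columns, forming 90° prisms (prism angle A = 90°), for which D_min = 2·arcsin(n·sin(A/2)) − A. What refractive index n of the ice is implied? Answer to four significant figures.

1.317

Rearranging: n = sin((D_min + A)/2) / sin(A/2).
(D_min + A)/2 = (47.29° + 90°)/2 = 68.645°.
n = sin 68.645° / sin 45° = 0.9313 / 0.7071 = 1.3171.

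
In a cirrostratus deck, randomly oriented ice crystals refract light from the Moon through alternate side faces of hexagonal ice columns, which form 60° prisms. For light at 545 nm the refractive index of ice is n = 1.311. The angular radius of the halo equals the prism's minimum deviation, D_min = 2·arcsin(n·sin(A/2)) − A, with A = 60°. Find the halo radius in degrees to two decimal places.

n·sin(A/2) = 1.311 × sin 30° = 1.311 × 0.5000 = 0.6555.
D_min = 2·arcsin(0.6555) − 60° = 2 × 40.958° − 60° = 21.915°.

21.92°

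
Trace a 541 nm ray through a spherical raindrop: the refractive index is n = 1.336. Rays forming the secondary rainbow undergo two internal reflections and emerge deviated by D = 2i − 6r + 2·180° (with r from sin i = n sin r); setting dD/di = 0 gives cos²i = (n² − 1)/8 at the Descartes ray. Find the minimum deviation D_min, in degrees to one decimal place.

231.7°

cos²i = (1.78490 − 1)/8 = 0.09811; i = arccos(0.31323) = 71.746°.
sin r = sin 71.746°/1.336 = 0.71084; r = 45.303°.
D_min = 2·71.746° − 6·45.303° + 360° = 231.674°.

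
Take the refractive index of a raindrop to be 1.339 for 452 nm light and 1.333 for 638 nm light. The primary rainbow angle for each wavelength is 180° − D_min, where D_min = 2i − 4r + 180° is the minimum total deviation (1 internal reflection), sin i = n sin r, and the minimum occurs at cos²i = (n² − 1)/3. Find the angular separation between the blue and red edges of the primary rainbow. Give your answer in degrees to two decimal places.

0.86°

At 452 nm (n = 1.339): cos²i = 0.26431 → i = 59.062°, r = 39.834°, D_min = 138.786°, rainbow angle = 41.214°.
At 638 nm (n = 1.333): cos²i = 0.25896 → i = 59.410°, r = 40.225°, D_min = 137.922°, rainbow angle = 42.078°.
Angular width = |41.214° − 42.078°| = 0.865°.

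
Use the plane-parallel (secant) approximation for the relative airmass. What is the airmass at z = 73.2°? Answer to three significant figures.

3.46

X = sec z = 1/cos 73.2° = 1/0.2890 = 3.4598.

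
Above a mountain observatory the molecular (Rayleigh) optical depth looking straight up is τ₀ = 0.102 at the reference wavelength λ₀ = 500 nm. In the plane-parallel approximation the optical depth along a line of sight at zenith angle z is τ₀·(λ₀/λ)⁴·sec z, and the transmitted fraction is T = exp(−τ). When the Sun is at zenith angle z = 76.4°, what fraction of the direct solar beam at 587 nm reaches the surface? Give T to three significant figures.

sec 76.4° = 4.2527.
τ = 0.102 × (500/587)⁴ × 4.2527 = 0.102 × 0.5264 × 4.2527 = 0.2283.
T = exp(−0.2283) = 0.7958.

0.796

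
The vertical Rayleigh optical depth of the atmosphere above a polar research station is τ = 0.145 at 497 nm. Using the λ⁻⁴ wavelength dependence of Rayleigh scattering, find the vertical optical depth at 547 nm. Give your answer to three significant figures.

0.0988

τ(547 nm) = τ(497 nm) × (497/547)⁴ = 0.145 × (0.9086)⁴ = 0.145 × 0.6815 = 0.0988.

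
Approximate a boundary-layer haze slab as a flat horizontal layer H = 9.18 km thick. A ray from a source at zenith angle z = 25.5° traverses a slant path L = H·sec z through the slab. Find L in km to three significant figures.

sec z = 1/cos 25.5° = 1.1079.
L = 9.18 × 1.1079 = 10.171 km.

10.2 km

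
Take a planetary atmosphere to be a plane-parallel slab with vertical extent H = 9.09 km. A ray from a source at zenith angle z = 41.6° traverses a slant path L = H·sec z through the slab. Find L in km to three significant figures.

12.2 km

sec z = 1/cos 41.6° = 1.3373.
L = 9.09 × 1.3373 = 12.156 km.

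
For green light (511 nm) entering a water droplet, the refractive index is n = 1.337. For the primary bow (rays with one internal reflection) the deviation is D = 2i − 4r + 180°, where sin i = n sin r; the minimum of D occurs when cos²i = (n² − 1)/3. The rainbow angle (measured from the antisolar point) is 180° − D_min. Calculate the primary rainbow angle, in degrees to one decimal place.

41.5°

cos²i = (1.78757 − 1)/3 = 0.26252; i = arccos(0.51237) = 59.178°.
sin r = sin 59.178°/1.337 = 0.64231; r = 39.964°.
D_min = 2·59.178° − 4·39.964° + 180° = 138.500°.
Rainbow angle = 180° − D_min = 41.500°.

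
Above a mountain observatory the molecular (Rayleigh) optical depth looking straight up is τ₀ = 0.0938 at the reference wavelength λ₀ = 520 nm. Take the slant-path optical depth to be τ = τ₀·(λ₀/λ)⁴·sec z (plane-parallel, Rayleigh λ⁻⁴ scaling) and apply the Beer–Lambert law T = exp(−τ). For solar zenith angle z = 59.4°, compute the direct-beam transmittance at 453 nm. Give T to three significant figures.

sec 59.4° = 1.9645.
τ = 0.0938 × (520/453)⁴ × 1.9645 = 0.0938 × 1.7363 × 1.9645 = 0.3199.
T = exp(−0.3199) = 0.7262.

0.726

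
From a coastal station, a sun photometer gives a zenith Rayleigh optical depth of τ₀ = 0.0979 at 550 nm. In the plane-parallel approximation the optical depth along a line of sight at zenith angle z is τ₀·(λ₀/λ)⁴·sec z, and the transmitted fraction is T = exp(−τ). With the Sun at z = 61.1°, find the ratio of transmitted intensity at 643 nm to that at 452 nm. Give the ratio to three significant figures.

Airmass: sec 61.1° = 2.0692.
τ(643 nm) = 0.0979 × (550/643)⁴ × 2.0692 = 0.0979 × 0.5353 × 2.0692 = 0.1084.
τ(452 nm) = 0.0979 × (550/452)⁴ × 2.0692 = 0.0979 × 2.1923 × 2.0692 = 0.4441.
T(643)/T(452) = exp(τ_B − τ_A) = exp(0.3357) = 1.3989.

1.40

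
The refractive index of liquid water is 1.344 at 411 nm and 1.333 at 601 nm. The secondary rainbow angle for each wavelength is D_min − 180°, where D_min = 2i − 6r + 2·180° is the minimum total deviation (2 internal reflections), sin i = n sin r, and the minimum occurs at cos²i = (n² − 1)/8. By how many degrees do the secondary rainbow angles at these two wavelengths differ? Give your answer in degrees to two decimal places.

At 411 nm (n = 1.344): cos²i = 0.10079 → i = 71.490°, r = 44.874°, D_min = 233.733°, rainbow angle = 53.733°.
At 601 nm (n = 1.333): cos²i = 0.09711 → i = 71.843°, r = 45.466°, D_min = 230.891°, rainbow angle = 50.891°.
Angular width = |53.733° − 50.891°| = 2.842°.

2.84°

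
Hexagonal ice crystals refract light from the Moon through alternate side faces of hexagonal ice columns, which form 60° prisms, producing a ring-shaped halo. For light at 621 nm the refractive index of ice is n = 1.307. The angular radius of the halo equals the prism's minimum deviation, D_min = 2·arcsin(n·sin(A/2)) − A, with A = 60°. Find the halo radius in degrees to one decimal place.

21.6°

n·sin(A/2) = 1.307 × sin 30° = 1.307 × 0.5000 = 0.6535.
D_min = 2·arcsin(0.6535) − 60° = 2 × 40.806° − 60° = 21.612°.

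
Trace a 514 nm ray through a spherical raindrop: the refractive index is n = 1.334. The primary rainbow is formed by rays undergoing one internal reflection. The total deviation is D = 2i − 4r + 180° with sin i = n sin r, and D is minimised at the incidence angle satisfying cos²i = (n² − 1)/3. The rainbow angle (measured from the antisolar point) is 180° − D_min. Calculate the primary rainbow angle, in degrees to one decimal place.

cos²i = (1.77956 − 1)/3 = 0.25985; i = arccos(0.50976) = 59.352°.
sin r = sin 59.352°/1.334 = 0.64492; r = 40.159°.
D_min = 2·59.352° − 4·40.159° + 180° = 138.067°.
Rainbow angle = 180° − D_min = 41.933°.

41.9°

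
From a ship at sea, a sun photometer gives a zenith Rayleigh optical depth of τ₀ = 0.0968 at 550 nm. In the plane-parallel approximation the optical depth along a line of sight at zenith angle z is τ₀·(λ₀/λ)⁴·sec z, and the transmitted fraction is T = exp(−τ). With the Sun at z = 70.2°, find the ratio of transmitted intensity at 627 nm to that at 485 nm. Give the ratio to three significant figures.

1.35

Airmass: sec 70.2° = 2.9521.
τ(627 nm) = 0.0968 × (550/627)⁴ × 2.9521 = 0.0968 × 0.5921 × 2.9521 = 0.1692.
τ(485 nm) = 0.0968 × (550/485)⁴ × 2.9521 = 0.0968 × 1.6538 × 2.9521 = 0.4726.
T(627)/T(485) = exp(τ_B − τ_A) = exp(0.3034) = 1.3545.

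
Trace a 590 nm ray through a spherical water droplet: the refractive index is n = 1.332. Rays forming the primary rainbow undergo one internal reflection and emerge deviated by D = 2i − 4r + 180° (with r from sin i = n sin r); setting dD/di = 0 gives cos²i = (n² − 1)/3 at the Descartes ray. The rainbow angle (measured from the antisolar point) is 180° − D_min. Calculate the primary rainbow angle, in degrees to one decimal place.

42.2°

cos²i = (1.77422 − 1)/3 = 0.25807; i = arccos(0.50801) = 59.469°.
sin r = sin 59.469°/1.332 = 0.64666; r = 40.290°.
D_min = 2·59.469° − 4·40.290° + 180° = 137.776°.
Rainbow angle = 180° − D_min = 42.224°.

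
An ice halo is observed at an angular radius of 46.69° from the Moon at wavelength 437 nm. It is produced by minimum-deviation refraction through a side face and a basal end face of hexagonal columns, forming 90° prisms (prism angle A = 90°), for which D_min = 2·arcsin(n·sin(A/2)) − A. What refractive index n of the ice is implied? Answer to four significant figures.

Rearranging: n = sin((D_min + A)/2) / sin(A/2).
(D_min + A)/2 = (46.69° + 90°)/2 = 68.345°.
n = sin 68.345° / sin 45° = 0.9294 / 0.7071 = 1.3144.

1.314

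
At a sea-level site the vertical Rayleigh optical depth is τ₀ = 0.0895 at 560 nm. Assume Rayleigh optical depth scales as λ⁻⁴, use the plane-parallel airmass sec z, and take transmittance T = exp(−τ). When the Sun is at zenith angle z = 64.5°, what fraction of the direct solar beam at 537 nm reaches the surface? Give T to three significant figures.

sec 64.5° = 2.3228.
τ = 0.0895 × (560/537)⁴ × 2.3228 = 0.0895 × 1.1826 × 2.3228 = 0.2459.
T = exp(−0.2459) = 0.7820.

0.782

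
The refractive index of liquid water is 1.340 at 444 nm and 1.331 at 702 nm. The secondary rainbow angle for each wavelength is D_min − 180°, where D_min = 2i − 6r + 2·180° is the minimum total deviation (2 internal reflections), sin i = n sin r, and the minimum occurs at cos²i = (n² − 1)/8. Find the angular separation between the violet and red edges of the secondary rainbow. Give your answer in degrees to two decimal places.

2.34°

At 444 nm (n = 1.340): cos²i = 0.09945 → i = 71.618°, r = 45.088°, D_min = 232.709°, rainbow angle = 52.709°.
At 702 nm (n = 1.331): cos²i = 0.09645 → i = 71.907°, r = 45.575°, D_min = 230.365°, rainbow angle = 50.365°.
Angular width = |52.709° − 50.365°| = 2.344°.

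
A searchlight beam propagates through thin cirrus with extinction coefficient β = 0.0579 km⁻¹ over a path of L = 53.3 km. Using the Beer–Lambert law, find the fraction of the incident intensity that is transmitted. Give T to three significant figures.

0.0457

τ = β·L = 0.0579 × 53.3 = 3.0861.
T = exp(−3.0861) = 0.0457.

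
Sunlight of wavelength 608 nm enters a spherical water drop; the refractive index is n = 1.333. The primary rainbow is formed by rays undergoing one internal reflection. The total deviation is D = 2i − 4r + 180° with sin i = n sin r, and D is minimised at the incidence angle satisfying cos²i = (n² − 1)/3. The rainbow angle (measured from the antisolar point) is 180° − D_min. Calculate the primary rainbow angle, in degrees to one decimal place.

cos²i = (1.77689 − 1)/3 = 0.25896; i = arccos(0.50888) = 59.410°.
sin r = sin 59.410°/1.333 = 0.64579; r = 40.225°.
D_min = 2·59.410° − 4·40.225° + 180° = 137.922°.
Rainbow angle = 180° − D_min = 42.078°.

42.1°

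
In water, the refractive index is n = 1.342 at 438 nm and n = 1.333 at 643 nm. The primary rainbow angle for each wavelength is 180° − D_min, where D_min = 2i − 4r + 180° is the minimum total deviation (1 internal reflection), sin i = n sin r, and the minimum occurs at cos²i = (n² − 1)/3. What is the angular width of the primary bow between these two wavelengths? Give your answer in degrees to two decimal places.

At 438 nm (n = 1.342): cos²i = 0.26699 → i = 58.888°, r = 39.641°, D_min = 139.213°, rainbow angle = 40.787°.
At 643 nm (n = 1.333): cos²i = 0.25896 → i = 59.410°, r = 40.225°, D_min = 137.922°, rainbow angle = 42.078°.
Angular width = |40.787° − 42.078°| = 1.291°.

1.29°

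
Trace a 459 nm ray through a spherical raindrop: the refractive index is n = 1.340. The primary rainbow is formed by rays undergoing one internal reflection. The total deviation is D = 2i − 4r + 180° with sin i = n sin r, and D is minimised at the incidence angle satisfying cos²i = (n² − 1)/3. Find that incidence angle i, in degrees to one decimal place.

cos²i = (1.340² − 1)/3 = (1.79560 − 1)/3 = 0.26520.
cos i = 0.51498, so i = 59.004°.

59.0°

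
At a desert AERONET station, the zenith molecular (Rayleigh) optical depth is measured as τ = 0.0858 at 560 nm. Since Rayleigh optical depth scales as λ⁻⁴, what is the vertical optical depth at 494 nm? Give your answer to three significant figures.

τ(494 nm) = τ(560 nm) × (560/494)⁴ = 0.0858 × (1.1336)⁴ = 0.0858 × 1.6514 = 0.1417.

0.142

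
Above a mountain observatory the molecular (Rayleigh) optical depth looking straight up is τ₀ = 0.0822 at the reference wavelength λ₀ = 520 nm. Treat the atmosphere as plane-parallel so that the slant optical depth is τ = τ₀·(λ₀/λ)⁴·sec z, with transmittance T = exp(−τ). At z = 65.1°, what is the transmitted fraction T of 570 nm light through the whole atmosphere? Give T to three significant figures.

0.874

sec 65.1° = 2.3751.
τ = 0.0822 × (520/570)⁴ × 2.3751 = 0.0822 × 0.6927 × 2.3751 = 0.1352.
T = exp(−0.1352) = 0.8735.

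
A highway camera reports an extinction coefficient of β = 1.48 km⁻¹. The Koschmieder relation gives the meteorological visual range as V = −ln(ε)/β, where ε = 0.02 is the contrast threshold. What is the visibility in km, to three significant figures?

2.64 km

V = −ln(0.02) / 1.48 = 3.912 / 1.48 = 2.6433 km.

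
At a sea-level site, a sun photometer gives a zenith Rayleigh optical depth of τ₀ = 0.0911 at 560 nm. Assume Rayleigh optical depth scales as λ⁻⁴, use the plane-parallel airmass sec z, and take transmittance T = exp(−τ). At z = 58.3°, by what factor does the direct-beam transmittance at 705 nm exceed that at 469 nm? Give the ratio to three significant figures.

Airmass: sec 58.3° = 1.9031.
τ(705 nm) = 0.0911 × (560/705)⁴ × 1.9031 = 0.0911 × 0.3981 × 1.9031 = 0.0690.
τ(469 nm) = 0.0911 × (560/469)⁴ × 1.9031 = 0.0911 × 2.0326 × 1.9031 = 0.3524.
T(705)/T(469) = exp(τ_B − τ_A) = exp(0.2834) = 1.3276.

1.33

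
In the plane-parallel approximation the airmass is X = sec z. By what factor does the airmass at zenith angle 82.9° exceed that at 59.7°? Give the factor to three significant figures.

X(82.9°)/X(59.7°) = sec 82.9° / sec 59.7° = cos 59.7° / cos 82.9° = 0.5045/0.1236 = 4.0819.

4.08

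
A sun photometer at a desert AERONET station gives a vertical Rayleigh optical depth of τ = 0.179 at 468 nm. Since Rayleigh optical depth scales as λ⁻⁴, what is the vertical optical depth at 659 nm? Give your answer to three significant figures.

0.0455

τ(659 nm) = τ(468 nm) × (468/659)⁴ = 0.179 × (0.7102)⁴ = 0.179 × 0.2544 = 0.0455.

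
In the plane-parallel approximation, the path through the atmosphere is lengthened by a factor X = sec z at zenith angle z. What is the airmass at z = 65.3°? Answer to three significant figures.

2.39

X = sec z = 1/cos 65.3° = 1/0.4179 = 2.3931.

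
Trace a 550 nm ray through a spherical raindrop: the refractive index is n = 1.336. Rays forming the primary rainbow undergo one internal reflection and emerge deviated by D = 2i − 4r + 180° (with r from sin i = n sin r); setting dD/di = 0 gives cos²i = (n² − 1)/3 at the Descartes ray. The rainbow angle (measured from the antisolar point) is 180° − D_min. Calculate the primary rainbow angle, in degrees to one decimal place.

cos²i = (1.78490 − 1)/3 = 0.26163; i = arccos(0.51150) = 59.236°.
sin r = sin 59.236°/1.336 = 0.64318; r = 40.029°.
D_min = 2·59.236° − 4·40.029° + 180° = 138.356°.
Rainbow angle = 180° − D_min = 41.644°.

41.6°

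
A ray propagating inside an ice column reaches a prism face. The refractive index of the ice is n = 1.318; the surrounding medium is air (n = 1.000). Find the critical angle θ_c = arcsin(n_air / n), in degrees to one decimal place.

49.4°

sin θ_c = n_air / n = 1.000 / 1.318 = 0.7587.
θ_c = arcsin(0.7587) = 49.35°.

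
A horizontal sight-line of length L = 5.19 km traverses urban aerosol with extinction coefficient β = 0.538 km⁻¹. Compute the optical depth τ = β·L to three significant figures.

2.79

τ = β·L = 0.538 × 5.19 = 2.7922.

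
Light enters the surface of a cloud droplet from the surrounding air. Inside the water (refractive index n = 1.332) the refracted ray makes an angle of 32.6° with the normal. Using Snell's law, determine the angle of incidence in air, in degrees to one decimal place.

45.9°

Snell: sin θ_i = n · sin θ_r = 1.332 × sin 32.6° = 1.332 × 0.5388 = 0.7176.
θ_i = arcsin(0.7176) = 45.86°.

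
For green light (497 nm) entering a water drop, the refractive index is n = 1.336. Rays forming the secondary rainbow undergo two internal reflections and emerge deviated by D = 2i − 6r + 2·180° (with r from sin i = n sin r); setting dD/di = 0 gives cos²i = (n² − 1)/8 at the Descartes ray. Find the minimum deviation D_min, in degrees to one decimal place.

231.7°

cos²i = (1.78490 − 1)/8 = 0.09811; i = arccos(0.31323) = 71.746°.
sin r = sin 71.746°/1.336 = 0.71084; r = 45.303°.
D_min = 2·71.746° − 6·45.303° + 360° = 231.674°.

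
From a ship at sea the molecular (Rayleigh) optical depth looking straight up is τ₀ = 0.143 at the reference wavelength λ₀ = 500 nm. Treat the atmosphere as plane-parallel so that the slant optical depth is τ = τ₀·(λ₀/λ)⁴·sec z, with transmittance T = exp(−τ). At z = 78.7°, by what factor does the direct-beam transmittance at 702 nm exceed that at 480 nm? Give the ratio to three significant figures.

1.96

Airmass: sec 78.7° = 5.1034.
τ(702 nm) = 0.143 × (500/702)⁴ × 5.1034 = 0.143 × 0.2574 × 5.1034 = 0.1878.
τ(480 nm) = 0.143 × (500/480)⁴ × 5.1034 = 0.143 × 1.1774 × 5.1034 = 0.8592.
T(702)/T(480) = exp(τ_B − τ_A) = exp(0.6714) = 1.9570.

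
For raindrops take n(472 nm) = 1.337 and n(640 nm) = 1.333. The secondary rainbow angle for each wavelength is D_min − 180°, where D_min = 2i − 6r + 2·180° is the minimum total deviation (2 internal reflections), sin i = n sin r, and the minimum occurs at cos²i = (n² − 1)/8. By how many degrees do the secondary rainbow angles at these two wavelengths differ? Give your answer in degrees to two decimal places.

1.04°

At 472 nm (n = 1.337): cos²i = 0.09845 → i = 71.714°, r = 45.249°, D_min = 231.934°, rainbow angle = 51.934°.
At 640 nm (n = 1.333): cos²i = 0.09711 → i = 71.843°, r = 45.466°, D_min = 230.891°, rainbow angle = 50.891°.
Angular width = |51.934° − 50.891°| = 1.043°.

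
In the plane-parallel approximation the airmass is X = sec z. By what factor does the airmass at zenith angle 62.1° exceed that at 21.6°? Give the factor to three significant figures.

1.99

X(62.1°)/X(21.6°) = sec 62.1° / sec 21.6° = cos 21.6° / cos 62.1° = 0.9298/0.4679 = 1.9870.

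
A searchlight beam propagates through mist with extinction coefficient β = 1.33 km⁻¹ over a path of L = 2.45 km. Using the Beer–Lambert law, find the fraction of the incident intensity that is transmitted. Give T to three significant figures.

0.0384

τ = β·L = 1.33 × 2.45 = 3.2585.
T = exp(−3.2585) = 0.0384.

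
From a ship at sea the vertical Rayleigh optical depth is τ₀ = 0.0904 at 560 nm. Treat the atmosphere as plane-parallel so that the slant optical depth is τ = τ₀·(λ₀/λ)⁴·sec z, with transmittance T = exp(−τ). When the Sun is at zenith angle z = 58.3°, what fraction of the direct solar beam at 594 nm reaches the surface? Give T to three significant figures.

sec 58.3° = 1.9031.
τ = 0.0904 × (560/594)⁴ × 1.9031 = 0.0904 × 0.7900 × 1.9031 = 0.1359.
T = exp(−0.1359) = 0.8729.

0.873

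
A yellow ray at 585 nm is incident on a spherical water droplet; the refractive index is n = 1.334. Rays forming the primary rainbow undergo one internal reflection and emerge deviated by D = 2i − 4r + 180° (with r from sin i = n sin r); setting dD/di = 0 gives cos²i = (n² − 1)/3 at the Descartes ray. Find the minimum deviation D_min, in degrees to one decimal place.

138.1°

cos²i = (1.77956 − 1)/3 = 0.25985; i = arccos(0.50976) = 59.352°.
sin r = sin 59.352°/1.334 = 0.64492; r = 40.159°.
D_min = 2·59.352° − 4·40.159° + 180° = 138.067°.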